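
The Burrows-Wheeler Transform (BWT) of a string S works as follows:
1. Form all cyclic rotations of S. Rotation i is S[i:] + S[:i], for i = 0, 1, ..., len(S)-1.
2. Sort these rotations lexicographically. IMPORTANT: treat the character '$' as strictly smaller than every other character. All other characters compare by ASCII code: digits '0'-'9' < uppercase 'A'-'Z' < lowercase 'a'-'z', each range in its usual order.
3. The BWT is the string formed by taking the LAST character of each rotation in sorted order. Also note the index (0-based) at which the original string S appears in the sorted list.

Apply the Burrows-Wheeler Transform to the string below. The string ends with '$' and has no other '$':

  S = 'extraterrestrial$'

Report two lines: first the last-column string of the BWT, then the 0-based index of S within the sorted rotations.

Answer: lirtr$ratrteeaxse
5

Derivation:
All 17 rotations (rotation i = S[i:]+S[:i]):
  rot[0] = extraterrestrial$
  rot[1] = xtraterrestrial$e
  rot[2] = traterrestrial$ex
  rot[3] = raterrestrial$ext
  rot[4] = aterrestrial$extr
  rot[5] = terrestrial$extra
  rot[6] = errestrial$extrat
  rot[7] = rrestrial$extrate
  rot[8] = restrial$extrater
  rot[9] = estrial$extraterr
  rot[10] = strial$extraterre
  rot[11] = trial$extraterres
  rot[12] = rial$extraterrest
  rot[13] = ial$extraterrestr
  rot[14] = al$extraterrestri
  rot[15] = l$extraterrestria
  rot[16] = $extraterrestrial
Sorted (with $ < everything):
  sorted[0] = $extraterrestrial  (last char: 'l')
  sorted[1] = al$extraterrestri  (last char: 'i')
  sorted[2] = aterrestrial$extr  (last char: 'r')
  sorted[3] = errestrial$extrat  (last char: 't')
  sorted[4] = estrial$extraterr  (last char: 'r')
  sorted[5] = extraterrestrial$  (last char: '$')
  sorted[6] = ial$extraterrestr  (last char: 'r')
  sorted[7] = l$extraterrestria  (last char: 'a')
  sorted[8] = raterrestrial$ext  (last char: 't')
  sorted[9] = restrial$extrater  (last char: 'r')
  sorted[10] = rial$extraterrest  (last char: 't')
  sorted[11] = rrestrial$extrate  (last char: 'e')
  sorted[12] = strial$extraterre  (last char: 'e')
  sorted[13] = terrestrial$extra  (last char: 'a')
  sorted[14] = traterrestrial$ex  (last char: 'x')
  sorted[15] = trial$extraterres  (last char: 's')
  sorted[16] = xtraterrestrial$e  (last char: 'e')
Last column: lirtr$ratrteeaxse
Original string S is at sorted index 5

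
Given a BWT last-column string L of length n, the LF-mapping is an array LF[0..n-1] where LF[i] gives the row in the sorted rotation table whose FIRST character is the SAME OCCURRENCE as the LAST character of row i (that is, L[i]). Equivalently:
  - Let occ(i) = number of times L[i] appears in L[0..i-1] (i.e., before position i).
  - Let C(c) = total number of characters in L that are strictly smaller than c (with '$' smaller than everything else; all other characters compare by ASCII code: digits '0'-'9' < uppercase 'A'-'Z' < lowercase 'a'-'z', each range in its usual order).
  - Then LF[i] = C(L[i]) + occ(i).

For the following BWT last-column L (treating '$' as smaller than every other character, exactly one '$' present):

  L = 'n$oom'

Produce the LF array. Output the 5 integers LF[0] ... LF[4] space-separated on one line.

Char counts: '$':1, 'm':1, 'n':1, 'o':2
C (first-col start): C('$')=0, C('m')=1, C('n')=2, C('o')=3
L[0]='n': occ=0, LF[0]=C('n')+0=2+0=2
L[1]='$': occ=0, LF[1]=C('$')+0=0+0=0
L[2]='o': occ=0, LF[2]=C('o')+0=3+0=3
L[3]='o': occ=1, LF[3]=C('o')+1=3+1=4
L[4]='m': occ=0, LF[4]=C('m')+0=1+0=1

Answer: 2 0 3 4 1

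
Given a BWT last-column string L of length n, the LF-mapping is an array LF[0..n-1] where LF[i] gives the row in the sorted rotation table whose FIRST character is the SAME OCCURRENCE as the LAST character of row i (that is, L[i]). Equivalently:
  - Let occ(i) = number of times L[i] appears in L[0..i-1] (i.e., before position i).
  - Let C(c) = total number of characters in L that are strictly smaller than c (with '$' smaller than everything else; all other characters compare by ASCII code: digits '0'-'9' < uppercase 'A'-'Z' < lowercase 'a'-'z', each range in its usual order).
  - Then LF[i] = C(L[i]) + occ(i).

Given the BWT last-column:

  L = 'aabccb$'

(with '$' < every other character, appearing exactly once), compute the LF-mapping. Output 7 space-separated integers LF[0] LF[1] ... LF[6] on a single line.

Char counts: '$':1, 'a':2, 'b':2, 'c':2
C (first-col start): C('$')=0, C('a')=1, C('b')=3, C('c')=5
L[0]='a': occ=0, LF[0]=C('a')+0=1+0=1
L[1]='a': occ=1, LF[1]=C('a')+1=1+1=2
L[2]='b': occ=0, LF[2]=C('b')+0=3+0=3
L[3]='c': occ=0, LF[3]=C('c')+0=5+0=5
L[4]='c': occ=1, LF[4]=C('c')+1=5+1=6
L[5]='b': occ=1, LF[5]=C('b')+1=3+1=4
L[6]='$': occ=0, LF[6]=C('$')+0=0+0=0

Answer: 1 2 3 5 6 4 0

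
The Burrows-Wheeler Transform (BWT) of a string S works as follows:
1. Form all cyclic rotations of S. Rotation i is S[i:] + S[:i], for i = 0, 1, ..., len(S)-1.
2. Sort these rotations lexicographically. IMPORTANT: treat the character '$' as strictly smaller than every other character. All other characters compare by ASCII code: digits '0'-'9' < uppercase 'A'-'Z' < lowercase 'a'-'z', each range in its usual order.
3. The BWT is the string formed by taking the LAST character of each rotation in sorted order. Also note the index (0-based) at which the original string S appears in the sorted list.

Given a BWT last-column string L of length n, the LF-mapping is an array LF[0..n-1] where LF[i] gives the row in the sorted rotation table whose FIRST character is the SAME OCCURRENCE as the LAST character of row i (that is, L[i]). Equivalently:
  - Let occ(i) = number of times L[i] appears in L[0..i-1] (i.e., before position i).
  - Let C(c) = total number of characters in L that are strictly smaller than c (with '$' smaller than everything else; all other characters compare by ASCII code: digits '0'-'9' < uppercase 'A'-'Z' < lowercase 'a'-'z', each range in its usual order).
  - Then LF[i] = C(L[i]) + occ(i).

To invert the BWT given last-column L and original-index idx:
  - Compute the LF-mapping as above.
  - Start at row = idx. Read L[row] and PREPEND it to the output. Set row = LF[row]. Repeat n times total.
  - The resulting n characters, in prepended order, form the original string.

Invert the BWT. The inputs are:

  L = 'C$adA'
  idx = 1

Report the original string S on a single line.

Answer: AdaC$

Derivation:
LF mapping: 2 0 3 4 1
Walk LF starting at row 1, prepending L[row]:
  step 1: row=1, L[1]='$', prepend. Next row=LF[1]=0
  step 2: row=0, L[0]='C', prepend. Next row=LF[0]=2
  step 3: row=2, L[2]='a', prepend. Next row=LF[2]=3
  step 4: row=3, L[3]='d', prepend. Next row=LF[3]=4
  step 5: row=4, L[4]='A', prepend. Next row=LF[4]=1
Reversed output: AdaC$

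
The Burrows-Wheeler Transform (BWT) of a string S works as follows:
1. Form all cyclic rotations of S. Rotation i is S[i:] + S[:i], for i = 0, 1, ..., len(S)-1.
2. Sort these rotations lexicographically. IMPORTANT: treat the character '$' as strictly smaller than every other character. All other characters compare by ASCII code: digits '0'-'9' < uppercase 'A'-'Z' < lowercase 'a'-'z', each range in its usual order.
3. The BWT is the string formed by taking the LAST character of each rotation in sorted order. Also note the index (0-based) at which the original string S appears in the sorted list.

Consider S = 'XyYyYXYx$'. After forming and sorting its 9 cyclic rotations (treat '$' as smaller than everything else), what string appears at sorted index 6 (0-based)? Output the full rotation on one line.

All 9 rotations (rotation i = S[i:]+S[:i]):
  rot[0] = XyYyYXYx$
  rot[1] = yYyYXYx$X
  rot[2] = YyYXYx$Xy
  rot[3] = yYXYx$XyY
  rot[4] = YXYx$XyYy
  rot[5] = XYx$XyYyY
  rot[6] = Yx$XyYyYX
  rot[7] = x$XyYyYXY
  rot[8] = $XyYyYXYx
Sorted (with $ < everything):
  sorted[0] = $XyYyYXYx
  sorted[1] = XYx$XyYyY
  sorted[2] = XyYyYXYx$
  sorted[3] = YXYx$XyYy
  sorted[4] = Yx$XyYyYX
  sorted[5] = YyYXYx$Xy
  sorted[6] = x$XyYyYXY
  sorted[7] = yYXYx$XyY
  sorted[8] = yYyYXYx$X
sorted[6] = x$XyYyYXY

Answer: x$XyYyYXY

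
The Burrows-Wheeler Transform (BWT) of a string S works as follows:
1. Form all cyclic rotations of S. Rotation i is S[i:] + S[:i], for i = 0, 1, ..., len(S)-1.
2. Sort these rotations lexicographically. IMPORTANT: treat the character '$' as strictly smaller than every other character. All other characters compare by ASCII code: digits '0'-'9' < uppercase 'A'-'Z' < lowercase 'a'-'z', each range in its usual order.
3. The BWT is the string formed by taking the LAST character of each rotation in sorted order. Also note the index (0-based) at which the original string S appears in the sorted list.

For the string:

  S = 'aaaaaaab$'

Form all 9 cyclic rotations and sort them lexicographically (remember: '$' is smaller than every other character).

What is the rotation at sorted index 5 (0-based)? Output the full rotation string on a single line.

Answer: aaab$aaaa

Derivation:
All 9 rotations (rotation i = S[i:]+S[:i]):
  rot[0] = aaaaaaab$
  rot[1] = aaaaaab$a
  rot[2] = aaaaab$aa
  rot[3] = aaaab$aaa
  rot[4] = aaab$aaaa
  rot[5] = aab$aaaaa
  rot[6] = ab$aaaaaa
  rot[7] = b$aaaaaaa
  rot[8] = $aaaaaaab
Sorted (with $ < everything):
  sorted[0] = $aaaaaaab
  sorted[1] = aaaaaaab$
  sorted[2] = aaaaaab$a
  sorted[3] = aaaaab$aa
  sorted[4] = aaaab$aaa
  sorted[5] = aaab$aaaa
  sorted[6] = aab$aaaaa
  sorted[7] = ab$aaaaaa
  sorted[8] = b$aaaaaaa
sorted[5] = aaab$aaaa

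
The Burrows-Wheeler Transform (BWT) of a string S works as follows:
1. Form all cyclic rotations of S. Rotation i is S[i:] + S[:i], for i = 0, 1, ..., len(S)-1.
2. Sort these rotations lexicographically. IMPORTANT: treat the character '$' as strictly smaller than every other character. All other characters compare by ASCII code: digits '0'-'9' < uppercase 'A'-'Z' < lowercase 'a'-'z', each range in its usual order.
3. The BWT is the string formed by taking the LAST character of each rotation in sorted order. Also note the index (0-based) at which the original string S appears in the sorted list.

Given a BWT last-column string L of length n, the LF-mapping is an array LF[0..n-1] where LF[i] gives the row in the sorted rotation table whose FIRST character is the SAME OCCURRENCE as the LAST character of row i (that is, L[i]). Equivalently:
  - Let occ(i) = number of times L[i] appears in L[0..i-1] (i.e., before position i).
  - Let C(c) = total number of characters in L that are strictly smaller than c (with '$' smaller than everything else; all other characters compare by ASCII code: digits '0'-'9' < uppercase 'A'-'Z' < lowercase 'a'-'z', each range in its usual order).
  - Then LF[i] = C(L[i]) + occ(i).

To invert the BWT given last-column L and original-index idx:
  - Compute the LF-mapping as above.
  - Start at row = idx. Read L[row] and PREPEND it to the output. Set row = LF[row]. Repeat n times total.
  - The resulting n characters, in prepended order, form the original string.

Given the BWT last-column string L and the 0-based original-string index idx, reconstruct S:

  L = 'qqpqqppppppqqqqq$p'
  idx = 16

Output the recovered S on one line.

Answer: qqqppqppppqqqqppq$

Derivation:
LF mapping: 9 10 1 11 12 2 3 4 5 6 7 13 14 15 16 17 0 8
Walk LF starting at row 16, prepending L[row]:
  step 1: row=16, L[16]='$', prepend. Next row=LF[16]=0
  step 2: row=0, L[0]='q', prepend. Next row=LF[0]=9
  step 3: row=9, L[9]='p', prepend. Next row=LF[9]=6
  step 4: row=6, L[6]='p', prepend. Next row=LF[6]=3
  step 5: row=3, L[3]='q', prepend. Next row=LF[3]=11
  step 6: row=11, L[11]='q', prepend. Next row=LF[11]=13
  step 7: row=13, L[13]='q', prepend. Next row=LF[13]=15
  step 8: row=15, L[15]='q', prepend. Next row=LF[15]=17
  step 9: row=17, L[17]='p', prepend. Next row=LF[17]=8
  step 10: row=8, L[8]='p', prepend. Next row=LF[8]=5
  step 11: row=5, L[5]='p', prepend. Next row=LF[5]=2
  step 12: row=2, L[2]='p', prepend. Next row=LF[2]=1
  step 13: row=1, L[1]='q', prepend. Next row=LF[1]=10
  step 14: row=10, L[10]='p', prepend. Next row=LF[10]=7
  step 15: row=7, L[7]='p', prepend. Next row=LF[7]=4
  step 16: row=4, L[4]='q', prepend. Next row=LF[4]=12
  step 17: row=12, L[12]='q', prepend. Next row=LF[12]=14
  step 18: row=14, L[14]='q', prepend. Next row=LF[14]=16
Reversed output: qqqppqppppqqqqppq$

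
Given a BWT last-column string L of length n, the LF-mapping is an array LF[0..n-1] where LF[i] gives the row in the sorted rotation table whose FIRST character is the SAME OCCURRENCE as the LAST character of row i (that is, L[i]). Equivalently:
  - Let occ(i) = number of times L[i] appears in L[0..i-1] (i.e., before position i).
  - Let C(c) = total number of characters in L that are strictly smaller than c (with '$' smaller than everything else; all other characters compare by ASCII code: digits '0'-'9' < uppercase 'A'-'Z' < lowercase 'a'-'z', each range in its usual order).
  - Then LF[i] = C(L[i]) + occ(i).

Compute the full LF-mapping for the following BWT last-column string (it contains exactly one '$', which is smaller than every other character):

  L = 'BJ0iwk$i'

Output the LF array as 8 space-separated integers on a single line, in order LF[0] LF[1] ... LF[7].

Answer: 2 3 1 4 7 6 0 5

Derivation:
Char counts: '$':1, '0':1, 'B':1, 'J':1, 'i':2, 'k':1, 'w':1
C (first-col start): C('$')=0, C('0')=1, C('B')=2, C('J')=3, C('i')=4, C('k')=6, C('w')=7
L[0]='B': occ=0, LF[0]=C('B')+0=2+0=2
L[1]='J': occ=0, LF[1]=C('J')+0=3+0=3
L[2]='0': occ=0, LF[2]=C('0')+0=1+0=1
L[3]='i': occ=0, LF[3]=C('i')+0=4+0=4
L[4]='w': occ=0, LF[4]=C('w')+0=7+0=7
L[5]='k': occ=0, LF[5]=C('k')+0=6+0=6
L[6]='$': occ=0, LF[6]=C('$')+0=0+0=0
L[7]='i': occ=1, LF[7]=C('i')+1=4+1=5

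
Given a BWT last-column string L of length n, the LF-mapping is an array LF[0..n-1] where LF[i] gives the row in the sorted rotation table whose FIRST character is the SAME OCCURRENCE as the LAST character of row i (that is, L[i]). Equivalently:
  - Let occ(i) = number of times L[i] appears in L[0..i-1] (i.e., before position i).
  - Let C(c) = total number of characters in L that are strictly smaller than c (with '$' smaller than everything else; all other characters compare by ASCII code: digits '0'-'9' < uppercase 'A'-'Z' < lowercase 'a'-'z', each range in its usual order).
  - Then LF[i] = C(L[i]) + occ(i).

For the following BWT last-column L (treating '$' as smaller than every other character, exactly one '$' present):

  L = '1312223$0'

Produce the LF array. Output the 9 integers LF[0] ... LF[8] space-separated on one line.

Char counts: '$':1, '0':1, '1':2, '2':3, '3':2
C (first-col start): C('$')=0, C('0')=1, C('1')=2, C('2')=4, C('3')=7
L[0]='1': occ=0, LF[0]=C('1')+0=2+0=2
L[1]='3': occ=0, LF[1]=C('3')+0=7+0=7
L[2]='1': occ=1, LF[2]=C('1')+1=2+1=3
L[3]='2': occ=0, LF[3]=C('2')+0=4+0=4
L[4]='2': occ=1, LF[4]=C('2')+1=4+1=5
L[5]='2': occ=2, LF[5]=C('2')+2=4+2=6
L[6]='3': occ=1, LF[6]=C('3')+1=7+1=8
L[7]='$': occ=0, LF[7]=C('$')+0=0+0=0
L[8]='0': occ=0, LF[8]=C('0')+0=1+0=1

Answer: 2 7 3 4 5 6 8 0 1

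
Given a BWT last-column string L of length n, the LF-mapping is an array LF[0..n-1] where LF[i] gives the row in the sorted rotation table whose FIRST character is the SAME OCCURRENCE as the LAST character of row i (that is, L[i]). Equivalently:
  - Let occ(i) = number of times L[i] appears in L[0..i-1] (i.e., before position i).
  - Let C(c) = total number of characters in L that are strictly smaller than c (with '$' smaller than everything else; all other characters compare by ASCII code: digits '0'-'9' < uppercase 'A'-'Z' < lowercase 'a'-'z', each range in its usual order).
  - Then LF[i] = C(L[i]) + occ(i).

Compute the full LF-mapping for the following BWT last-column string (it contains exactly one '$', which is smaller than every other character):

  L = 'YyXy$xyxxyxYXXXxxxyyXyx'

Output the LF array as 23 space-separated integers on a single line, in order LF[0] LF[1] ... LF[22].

Answer: 6 16 1 17 0 8 18 9 10 19 11 7 2 3 4 12 13 14 20 21 5 22 15

Derivation:
Char counts: '$':1, 'X':5, 'Y':2, 'x':8, 'y':7
C (first-col start): C('$')=0, C('X')=1, C('Y')=6, C('x')=8, C('y')=16
L[0]='Y': occ=0, LF[0]=C('Y')+0=6+0=6
L[1]='y': occ=0, LF[1]=C('y')+0=16+0=16
L[2]='X': occ=0, LF[2]=C('X')+0=1+0=1
L[3]='y': occ=1, LF[3]=C('y')+1=16+1=17
L[4]='$': occ=0, LF[4]=C('$')+0=0+0=0
L[5]='x': occ=0, LF[5]=C('x')+0=8+0=8
L[6]='y': occ=2, LF[6]=C('y')+2=16+2=18
L[7]='x': occ=1, LF[7]=C('x')+1=8+1=9
L[8]='x': occ=2, LF[8]=C('x')+2=8+2=10
L[9]='y': occ=3, LF[9]=C('y')+3=16+3=19
L[10]='x': occ=3, LF[10]=C('x')+3=8+3=11
L[11]='Y': occ=1, LF[11]=C('Y')+1=6+1=7
L[12]='X': occ=1, LF[12]=C('X')+1=1+1=2
L[13]='X': occ=2, LF[13]=C('X')+2=1+2=3
L[14]='X': occ=3, LF[14]=C('X')+3=1+3=4
L[15]='x': occ=4, LF[15]=C('x')+4=8+4=12
L[16]='x': occ=5, LF[16]=C('x')+5=8+5=13
L[17]='x': occ=6, LF[17]=C('x')+6=8+6=14
L[18]='y': occ=4, LF[18]=C('y')+4=16+4=20
L[19]='y': occ=5, LF[19]=C('y')+5=16+5=21
L[20]='X': occ=4, LF[20]=C('X')+4=1+4=5
L[21]='y': occ=6, LF[21]=C('y')+6=16+6=22
L[22]='x': occ=7, LF[22]=C('x')+7=8+7=15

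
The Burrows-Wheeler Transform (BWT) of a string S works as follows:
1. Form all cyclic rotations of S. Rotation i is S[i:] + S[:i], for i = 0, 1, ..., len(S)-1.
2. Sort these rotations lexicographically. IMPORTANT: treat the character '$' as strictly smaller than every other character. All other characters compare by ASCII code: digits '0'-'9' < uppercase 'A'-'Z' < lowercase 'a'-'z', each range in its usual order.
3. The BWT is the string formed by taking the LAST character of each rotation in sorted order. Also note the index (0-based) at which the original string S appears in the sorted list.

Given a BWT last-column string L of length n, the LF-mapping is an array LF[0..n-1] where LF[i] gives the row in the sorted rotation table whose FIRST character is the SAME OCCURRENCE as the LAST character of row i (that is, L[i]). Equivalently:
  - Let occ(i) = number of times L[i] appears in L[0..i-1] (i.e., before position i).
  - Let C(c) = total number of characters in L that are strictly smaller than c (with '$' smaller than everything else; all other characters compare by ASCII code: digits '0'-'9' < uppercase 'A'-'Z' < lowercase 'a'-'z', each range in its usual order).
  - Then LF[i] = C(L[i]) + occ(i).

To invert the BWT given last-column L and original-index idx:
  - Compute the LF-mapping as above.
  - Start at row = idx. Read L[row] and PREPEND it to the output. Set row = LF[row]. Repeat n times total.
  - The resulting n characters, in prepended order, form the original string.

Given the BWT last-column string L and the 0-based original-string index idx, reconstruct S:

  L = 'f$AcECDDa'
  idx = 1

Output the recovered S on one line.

Answer: ACEDcDaf$

Derivation:
LF mapping: 8 0 1 7 5 2 3 4 6
Walk LF starting at row 1, prepending L[row]:
  step 1: row=1, L[1]='$', prepend. Next row=LF[1]=0
  step 2: row=0, L[0]='f', prepend. Next row=LF[0]=8
  step 3: row=8, L[8]='a', prepend. Next row=LF[8]=6
  step 4: row=6, L[6]='D', prepend. Next row=LF[6]=3
  step 5: row=3, L[3]='c', prepend. Next row=LF[3]=7
  step 6: row=7, L[7]='D', prepend. Next row=LF[7]=4
  step 7: row=4, L[4]='E', prepend. Next row=LF[4]=5
  step 8: row=5, L[5]='C', prepend. Next row=LF[5]=2
  step 9: row=2, L[2]='A', prepend. Next row=LF[2]=1
Reversed output: ACEDcDaf$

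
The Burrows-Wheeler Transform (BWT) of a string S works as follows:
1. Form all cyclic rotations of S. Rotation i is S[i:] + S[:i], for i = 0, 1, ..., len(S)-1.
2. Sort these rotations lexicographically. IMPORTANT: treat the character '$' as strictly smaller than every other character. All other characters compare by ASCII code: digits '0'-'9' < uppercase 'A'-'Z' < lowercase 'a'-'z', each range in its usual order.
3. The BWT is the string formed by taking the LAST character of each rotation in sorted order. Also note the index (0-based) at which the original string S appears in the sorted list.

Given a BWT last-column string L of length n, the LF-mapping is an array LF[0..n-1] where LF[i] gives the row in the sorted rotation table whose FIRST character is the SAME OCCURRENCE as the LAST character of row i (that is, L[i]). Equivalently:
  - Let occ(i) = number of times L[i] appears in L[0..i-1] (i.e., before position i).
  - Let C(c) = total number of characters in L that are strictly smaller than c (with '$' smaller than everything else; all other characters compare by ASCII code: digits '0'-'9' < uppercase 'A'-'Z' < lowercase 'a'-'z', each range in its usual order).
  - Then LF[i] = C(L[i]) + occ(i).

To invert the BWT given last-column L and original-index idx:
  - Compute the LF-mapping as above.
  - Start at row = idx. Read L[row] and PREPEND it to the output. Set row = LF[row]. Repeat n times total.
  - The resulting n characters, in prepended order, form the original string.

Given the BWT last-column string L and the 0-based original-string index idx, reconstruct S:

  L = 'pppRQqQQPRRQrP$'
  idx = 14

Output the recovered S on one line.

LF mapping: 10 11 12 7 3 13 4 5 1 8 9 6 14 2 0
Walk LF starting at row 14, prepending L[row]:
  step 1: row=14, L[14]='$', prepend. Next row=LF[14]=0
  step 2: row=0, L[0]='p', prepend. Next row=LF[0]=10
  step 3: row=10, L[10]='R', prepend. Next row=LF[10]=9
  step 4: row=9, L[9]='R', prepend. Next row=LF[9]=8
  step 5: row=8, L[8]='P', prepend. Next row=LF[8]=1
  step 6: row=1, L[1]='p', prepend. Next row=LF[1]=11
  step 7: row=11, L[11]='Q', prepend. Next row=LF[11]=6
  step 8: row=6, L[6]='Q', prepend. Next row=LF[6]=4
  step 9: row=4, L[4]='Q', prepend. Next row=LF[4]=3
  step 10: row=3, L[3]='R', prepend. Next row=LF[3]=7
  step 11: row=7, L[7]='Q', prepend. Next row=LF[7]=5
  step 12: row=5, L[5]='q', prepend. Next row=LF[5]=13
  step 13: row=13, L[13]='P', prepend. Next row=LF[13]=2
  step 14: row=2, L[2]='p', prepend. Next row=LF[2]=12
  step 15: row=12, L[12]='r', prepend. Next row=LF[12]=14
Reversed output: rpPqQRQQQpPRRp$

Answer: rpPqQRQQQpPRRp$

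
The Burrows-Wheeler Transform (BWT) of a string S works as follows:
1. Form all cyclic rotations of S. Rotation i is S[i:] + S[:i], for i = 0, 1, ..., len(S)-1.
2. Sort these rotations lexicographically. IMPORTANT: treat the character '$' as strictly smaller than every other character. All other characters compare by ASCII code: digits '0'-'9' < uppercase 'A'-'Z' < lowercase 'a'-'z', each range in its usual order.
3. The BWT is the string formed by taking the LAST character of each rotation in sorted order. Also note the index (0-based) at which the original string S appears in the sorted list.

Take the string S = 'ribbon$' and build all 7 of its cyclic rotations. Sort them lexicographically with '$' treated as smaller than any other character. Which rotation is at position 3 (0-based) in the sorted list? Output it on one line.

All 7 rotations (rotation i = S[i:]+S[:i]):
  rot[0] = ribbon$
  rot[1] = ibbon$r
  rot[2] = bbon$ri
  rot[3] = bon$rib
  rot[4] = on$ribb
  rot[5] = n$ribbo
  rot[6] = $ribbon
Sorted (with $ < everything):
  sorted[0] = $ribbon
  sorted[1] = bbon$ri
  sorted[2] = bon$rib
  sorted[3] = ibbon$r
  sorted[4] = n$ribbo
  sorted[5] = on$ribb
  sorted[6] = ribbon$
sorted[3] = ibbon$r

Answer: ibbon$r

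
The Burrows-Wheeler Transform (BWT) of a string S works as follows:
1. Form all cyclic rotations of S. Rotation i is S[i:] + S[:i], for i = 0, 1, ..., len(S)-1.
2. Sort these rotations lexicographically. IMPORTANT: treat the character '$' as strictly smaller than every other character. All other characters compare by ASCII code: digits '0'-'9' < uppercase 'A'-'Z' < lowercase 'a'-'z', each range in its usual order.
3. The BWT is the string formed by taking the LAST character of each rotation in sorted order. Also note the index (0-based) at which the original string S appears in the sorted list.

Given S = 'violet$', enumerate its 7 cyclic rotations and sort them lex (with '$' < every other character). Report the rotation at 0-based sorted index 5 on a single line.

Answer: t$viole

Derivation:
All 7 rotations (rotation i = S[i:]+S[:i]):
  rot[0] = violet$
  rot[1] = iolet$v
  rot[2] = olet$vi
  rot[3] = let$vio
  rot[4] = et$viol
  rot[5] = t$viole
  rot[6] = $violet
Sorted (with $ < everything):
  sorted[0] = $violet
  sorted[1] = et$viol
  sorted[2] = iolet$v
  sorted[3] = let$vio
  sorted[4] = olet$vi
  sorted[5] = t$viole
  sorted[6] = violet$
sorted[5] = t$viole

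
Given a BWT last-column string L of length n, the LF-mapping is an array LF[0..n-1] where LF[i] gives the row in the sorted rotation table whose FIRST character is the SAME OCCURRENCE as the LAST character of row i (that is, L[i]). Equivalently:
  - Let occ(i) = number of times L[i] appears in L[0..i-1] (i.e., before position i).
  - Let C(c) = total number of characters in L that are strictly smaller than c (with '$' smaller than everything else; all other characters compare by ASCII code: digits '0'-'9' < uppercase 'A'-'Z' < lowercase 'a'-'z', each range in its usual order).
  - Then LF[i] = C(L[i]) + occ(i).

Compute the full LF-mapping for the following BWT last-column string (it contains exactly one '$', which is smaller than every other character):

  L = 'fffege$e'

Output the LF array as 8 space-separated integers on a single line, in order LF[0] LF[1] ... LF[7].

Answer: 4 5 6 1 7 2 0 3

Derivation:
Char counts: '$':1, 'e':3, 'f':3, 'g':1
C (first-col start): C('$')=0, C('e')=1, C('f')=4, C('g')=7
L[0]='f': occ=0, LF[0]=C('f')+0=4+0=4
L[1]='f': occ=1, LF[1]=C('f')+1=4+1=5
L[2]='f': occ=2, LF[2]=C('f')+2=4+2=6
L[3]='e': occ=0, LF[3]=C('e')+0=1+0=1
L[4]='g': occ=0, LF[4]=C('g')+0=7+0=7
L[5]='e': occ=1, LF[5]=C('e')+1=1+1=2
L[6]='$': occ=0, LF[6]=C('$')+0=0+0=0
L[7]='e': occ=2, LF[7]=C('e')+2=1+2=3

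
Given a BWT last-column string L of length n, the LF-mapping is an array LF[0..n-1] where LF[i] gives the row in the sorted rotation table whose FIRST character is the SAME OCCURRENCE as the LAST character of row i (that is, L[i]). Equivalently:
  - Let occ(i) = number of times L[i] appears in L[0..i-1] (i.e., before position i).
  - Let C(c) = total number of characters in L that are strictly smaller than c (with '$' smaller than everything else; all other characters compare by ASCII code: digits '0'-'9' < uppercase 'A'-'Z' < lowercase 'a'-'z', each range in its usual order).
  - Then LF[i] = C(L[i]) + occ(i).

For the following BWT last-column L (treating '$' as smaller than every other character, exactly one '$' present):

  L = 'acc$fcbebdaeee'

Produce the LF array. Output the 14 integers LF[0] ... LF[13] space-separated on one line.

Answer: 1 5 6 0 13 7 3 9 4 8 2 10 11 12

Derivation:
Char counts: '$':1, 'a':2, 'b':2, 'c':3, 'd':1, 'e':4, 'f':1
C (first-col start): C('$')=0, C('a')=1, C('b')=3, C('c')=5, C('d')=8, C('e')=9, C('f')=13
L[0]='a': occ=0, LF[0]=C('a')+0=1+0=1
L[1]='c': occ=0, LF[1]=C('c')+0=5+0=5
L[2]='c': occ=1, LF[2]=C('c')+1=5+1=6
L[3]='$': occ=0, LF[3]=C('$')+0=0+0=0
L[4]='f': occ=0, LF[4]=C('f')+0=13+0=13
L[5]='c': occ=2, LF[5]=C('c')+2=5+2=7
L[6]='b': occ=0, LF[6]=C('b')+0=3+0=3
L[7]='e': occ=0, LF[7]=C('e')+0=9+0=9
L[8]='b': occ=1, LF[8]=C('b')+1=3+1=4
L[9]='d': occ=0, LF[9]=C('d')+0=8+0=8
L[10]='a': occ=1, LF[10]=C('a')+1=1+1=2
L[11]='e': occ=1, LF[11]=C('e')+1=9+1=10
L[12]='e': occ=2, LF[12]=C('e')+2=9+2=11
L[13]='e': occ=3, LF[13]=C('e')+3=9+3=12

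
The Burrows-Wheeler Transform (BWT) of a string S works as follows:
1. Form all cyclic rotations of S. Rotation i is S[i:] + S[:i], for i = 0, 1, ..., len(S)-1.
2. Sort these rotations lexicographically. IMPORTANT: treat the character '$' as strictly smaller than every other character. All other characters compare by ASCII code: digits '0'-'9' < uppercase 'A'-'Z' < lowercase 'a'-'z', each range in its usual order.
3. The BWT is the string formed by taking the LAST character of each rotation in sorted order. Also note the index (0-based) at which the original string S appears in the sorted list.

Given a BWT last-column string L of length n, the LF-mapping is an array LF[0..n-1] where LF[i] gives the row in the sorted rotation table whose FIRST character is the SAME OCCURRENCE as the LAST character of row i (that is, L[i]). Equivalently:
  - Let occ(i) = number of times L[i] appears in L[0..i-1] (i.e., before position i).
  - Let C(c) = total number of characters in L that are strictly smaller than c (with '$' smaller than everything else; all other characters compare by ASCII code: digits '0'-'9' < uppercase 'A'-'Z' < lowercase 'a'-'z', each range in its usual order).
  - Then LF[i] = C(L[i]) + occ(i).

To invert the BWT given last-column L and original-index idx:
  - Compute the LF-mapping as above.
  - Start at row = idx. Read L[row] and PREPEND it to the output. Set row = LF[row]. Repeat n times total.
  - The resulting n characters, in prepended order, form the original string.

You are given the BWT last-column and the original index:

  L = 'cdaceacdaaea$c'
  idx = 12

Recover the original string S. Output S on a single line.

Answer: eacedaaadcacc$

Derivation:
LF mapping: 6 10 1 7 12 2 8 11 3 4 13 5 0 9
Walk LF starting at row 12, prepending L[row]:
  step 1: row=12, L[12]='$', prepend. Next row=LF[12]=0
  step 2: row=0, L[0]='c', prepend. Next row=LF[0]=6
  step 3: row=6, L[6]='c', prepend. Next row=LF[6]=8
  step 4: row=8, L[8]='a', prepend. Next row=LF[8]=3
  step 5: row=3, L[3]='c', prepend. Next row=LF[3]=7
  step 6: row=7, L[7]='d', prepend. Next row=LF[7]=11
  step 7: row=11, L[11]='a', prepend. Next row=LF[11]=5
  step 8: row=5, L[5]='a', prepend. Next row=LF[5]=2
  step 9: row=2, L[2]='a', prepend. Next row=LF[2]=1
  step 10: row=1, L[1]='d', prepend. Next row=LF[1]=10
  step 11: row=10, L[10]='e', prepend. Next row=LF[10]=13
  step 12: row=13, L[13]='c', prepend. Next row=LF[13]=9
  step 13: row=9, L[9]='a', prepend. Next row=LF[9]=4
  step 14: row=4, L[4]='e', prepend. Next row=LF[4]=12
Reversed output: eacedaaadcacc$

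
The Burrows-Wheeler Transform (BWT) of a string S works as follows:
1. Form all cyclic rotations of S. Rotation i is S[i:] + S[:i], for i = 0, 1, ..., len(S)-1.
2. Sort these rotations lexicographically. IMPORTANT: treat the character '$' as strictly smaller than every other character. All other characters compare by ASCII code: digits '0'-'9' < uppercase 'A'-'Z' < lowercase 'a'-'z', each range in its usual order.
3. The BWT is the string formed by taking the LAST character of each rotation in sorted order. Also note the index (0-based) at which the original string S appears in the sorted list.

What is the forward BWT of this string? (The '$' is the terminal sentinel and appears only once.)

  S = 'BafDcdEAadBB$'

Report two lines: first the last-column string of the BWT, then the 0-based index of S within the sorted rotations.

All 13 rotations (rotation i = S[i:]+S[:i]):
  rot[0] = BafDcdEAadBB$
  rot[1] = afDcdEAadBB$B
  rot[2] = fDcdEAadBB$Ba
  rot[3] = DcdEAadBB$Baf
  rot[4] = cdEAadBB$BafD
  rot[5] = dEAadBB$BafDc
  rot[6] = EAadBB$BafDcd
  rot[7] = AadBB$BafDcdE
  rot[8] = adBB$BafDcdEA
  rot[9] = dBB$BafDcdEAa
  rot[10] = BB$BafDcdEAad
  rot[11] = B$BafDcdEAadB
  rot[12] = $BafDcdEAadBB
Sorted (with $ < everything):
  sorted[0] = $BafDcdEAadBB  (last char: 'B')
  sorted[1] = AadBB$BafDcdE  (last char: 'E')
  sorted[2] = B$BafDcdEAadB  (last char: 'B')
  sorted[3] = BB$BafDcdEAad  (last char: 'd')
  sorted[4] = BafDcdEAadBB$  (last char: '$')
  sorted[5] = DcdEAadBB$Baf  (last char: 'f')
  sorted[6] = EAadBB$BafDcd  (last char: 'd')
  sorted[7] = adBB$BafDcdEA  (last char: 'A')
  sorted[8] = afDcdEAadBB$B  (last char: 'B')
  sorted[9] = cdEAadBB$BafD  (last char: 'D')
  sorted[10] = dBB$BafDcdEAa  (last char: 'a')
  sorted[11] = dEAadBB$BafDc  (last char: 'c')
  sorted[12] = fDcdEAadBB$Ba  (last char: 'a')
Last column: BEBd$fdABDaca
Original string S is at sorted index 4

Answer: BEBd$fdABDaca
4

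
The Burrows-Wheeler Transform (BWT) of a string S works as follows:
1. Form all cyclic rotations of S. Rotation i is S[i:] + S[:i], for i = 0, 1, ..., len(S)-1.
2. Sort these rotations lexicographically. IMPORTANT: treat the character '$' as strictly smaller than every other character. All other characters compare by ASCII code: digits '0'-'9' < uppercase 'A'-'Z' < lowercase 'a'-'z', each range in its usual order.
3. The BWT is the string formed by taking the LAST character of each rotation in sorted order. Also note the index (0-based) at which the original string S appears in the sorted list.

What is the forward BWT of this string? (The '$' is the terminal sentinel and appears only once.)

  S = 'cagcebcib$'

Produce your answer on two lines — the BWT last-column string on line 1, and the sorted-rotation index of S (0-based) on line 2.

All 10 rotations (rotation i = S[i:]+S[:i]):
  rot[0] = cagcebcib$
  rot[1] = agcebcib$c
  rot[2] = gcebcib$ca
  rot[3] = cebcib$cag
  rot[4] = ebcib$cagc
  rot[5] = bcib$cagce
  rot[6] = cib$cagceb
  rot[7] = ib$cagcebc
  rot[8] = b$cagcebci
  rot[9] = $cagcebcib
Sorted (with $ < everything):
  sorted[0] = $cagcebcib  (last char: 'b')
  sorted[1] = agcebcib$c  (last char: 'c')
  sorted[2] = b$cagcebci  (last char: 'i')
  sorted[3] = bcib$cagce  (last char: 'e')
  sorted[4] = cagcebcib$  (last char: '$')
  sorted[5] = cebcib$cag  (last char: 'g')
  sorted[6] = cib$cagceb  (last char: 'b')
  sorted[7] = ebcib$cagc  (last char: 'c')
  sorted[8] = gcebcib$ca  (last char: 'a')
  sorted[9] = ib$cagcebc  (last char: 'c')
Last column: bcie$gbcac
Original string S is at sorted index 4

Answer: bcie$gbcac
4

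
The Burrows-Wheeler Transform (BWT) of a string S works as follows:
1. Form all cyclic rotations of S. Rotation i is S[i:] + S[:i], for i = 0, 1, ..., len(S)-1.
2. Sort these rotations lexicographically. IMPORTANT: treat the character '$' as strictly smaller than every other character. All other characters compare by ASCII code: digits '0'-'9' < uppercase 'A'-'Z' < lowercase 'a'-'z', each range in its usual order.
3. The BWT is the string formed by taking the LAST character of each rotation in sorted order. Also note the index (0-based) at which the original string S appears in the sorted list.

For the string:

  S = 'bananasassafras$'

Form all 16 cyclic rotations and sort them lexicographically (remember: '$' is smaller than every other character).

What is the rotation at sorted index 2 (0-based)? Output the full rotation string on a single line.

Answer: ananasassafras$b

Derivation:
All 16 rotations (rotation i = S[i:]+S[:i]):
  rot[0] = bananasassafras$
  rot[1] = ananasassafras$b
  rot[2] = nanasassafras$ba
  rot[3] = anasassafras$ban
  rot[4] = nasassafras$bana
  rot[5] = asassafras$banan
  rot[6] = sassafras$banana
  rot[7] = assafras$bananas
  rot[8] = ssafras$bananasa
  rot[9] = safras$bananasas
  rot[10] = afras$bananasass
  rot[11] = fras$bananasassa
  rot[12] = ras$bananasassaf
  rot[13] = as$bananasassafr
  rot[14] = s$bananasassafra
  rot[15] = $bananasassafras
Sorted (with $ < everything):
  sorted[0] = $bananasassafras
  sorted[1] = afras$bananasass
  sorted[2] = ananasassafras$b
  sorted[3] = anasassafras$ban
  sorted[4] = as$bananasassafr
  sorted[5] = asassafras$banan
  sorted[6] = assafras$bananas
  sorted[7] = bananasassafras$
  sorted[8] = fras$bananasassa
  sorted[9] = nanasassafras$ba
  sorted[10] = nasassafras$bana
  sorted[11] = ras$bananasassaf
  sorted[12] = s$bananasassafra
  sorted[13] = safras$bananasas
  sorted[14] = sassafras$banana
  sorted[15] = ssafras$bananasa
sorted[2] = ananasassafras$b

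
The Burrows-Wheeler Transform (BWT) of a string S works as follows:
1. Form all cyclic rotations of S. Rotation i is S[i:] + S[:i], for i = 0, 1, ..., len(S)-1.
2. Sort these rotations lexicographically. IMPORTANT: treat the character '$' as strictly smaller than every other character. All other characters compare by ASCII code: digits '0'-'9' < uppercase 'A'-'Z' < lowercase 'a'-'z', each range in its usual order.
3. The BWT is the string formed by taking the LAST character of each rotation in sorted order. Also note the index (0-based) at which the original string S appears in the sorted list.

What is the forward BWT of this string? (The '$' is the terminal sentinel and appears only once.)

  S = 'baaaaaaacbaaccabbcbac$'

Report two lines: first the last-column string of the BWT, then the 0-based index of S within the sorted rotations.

All 22 rotations (rotation i = S[i:]+S[:i]):
  rot[0] = baaaaaaacbaaccabbcbac$
  rot[1] = aaaaaaacbaaccabbcbac$b
  rot[2] = aaaaaacbaaccabbcbac$ba
  rot[3] = aaaaacbaaccabbcbac$baa
  rot[4] = aaaacbaaccabbcbac$baaa
  rot[5] = aaacbaaccabbcbac$baaaa
  rot[6] = aacbaaccabbcbac$baaaaa
  rot[7] = acbaaccabbcbac$baaaaaa
  rot[8] = cbaaccabbcbac$baaaaaaa
  rot[9] = baaccabbcbac$baaaaaaac
  rot[10] = aaccabbcbac$baaaaaaacb
  rot[11] = accabbcbac$baaaaaaacba
  rot[12] = ccabbcbac$baaaaaaacbaa
  rot[13] = cabbcbac$baaaaaaacbaac
  rot[14] = abbcbac$baaaaaaacbaacc
  rot[15] = bbcbac$baaaaaaacbaacca
  rot[16] = bcbac$baaaaaaacbaaccab
  rot[17] = cbac$baaaaaaacbaaccabb
  rot[18] = bac$baaaaaaacbaaccabbc
  rot[19] = ac$baaaaaaacbaaccabbcb
  rot[20] = c$baaaaaaacbaaccabbcba
  rot[21] = $baaaaaaacbaaccabbcbac
Sorted (with $ < everything):
  sorted[0] = $baaaaaaacbaaccabbcbac  (last char: 'c')
  sorted[1] = aaaaaaacbaaccabbcbac$b  (last char: 'b')
  sorted[2] = aaaaaacbaaccabbcbac$ba  (last char: 'a')
  sorted[3] = aaaaacbaaccabbcbac$baa  (last char: 'a')
  sorted[4] = aaaacbaaccabbcbac$baaa  (last char: 'a')
  sorted[5] = aaacbaaccabbcbac$baaaa  (last char: 'a')
  sorted[6] = aacbaaccabbcbac$baaaaa  (last char: 'a')
  sorted[7] = aaccabbcbac$baaaaaaacb  (last char: 'b')
  sorted[8] = abbcbac$baaaaaaacbaacc  (last char: 'c')
  sorted[9] = ac$baaaaaaacbaaccabbcb  (last char: 'b')
  sorted[10] = acbaaccabbcbac$baaaaaa  (last char: 'a')
  sorted[11] = accabbcbac$baaaaaaacba  (last char: 'a')
  sorted[12] = baaaaaaacbaaccabbcbac$  (last char: '$')
  sorted[13] = baaccabbcbac$baaaaaaac  (last char: 'c')
  sorted[14] = bac$baaaaaaacbaaccabbc  (last char: 'c')
  sorted[15] = bbcbac$baaaaaaacbaacca  (last char: 'a')
  sorted[16] = bcbac$baaaaaaacbaaccab  (last char: 'b')
  sorted[17] = c$baaaaaaacbaaccabbcba  (last char: 'a')
  sorted[18] = cabbcbac$baaaaaaacbaac  (last char: 'c')
  sorted[19] = cbaaccabbcbac$baaaaaaa  (last char: 'a')
  sorted[20] = cbac$baaaaaaacbaaccabb  (last char: 'b')
  sorted[21] = ccabbcbac$baaaaaaacbaa  (last char: 'a')
Last column: cbaaaaabcbaa$ccabacaba
Original string S is at sorted index 12

Answer: cbaaaaabcbaa$ccabacaba
12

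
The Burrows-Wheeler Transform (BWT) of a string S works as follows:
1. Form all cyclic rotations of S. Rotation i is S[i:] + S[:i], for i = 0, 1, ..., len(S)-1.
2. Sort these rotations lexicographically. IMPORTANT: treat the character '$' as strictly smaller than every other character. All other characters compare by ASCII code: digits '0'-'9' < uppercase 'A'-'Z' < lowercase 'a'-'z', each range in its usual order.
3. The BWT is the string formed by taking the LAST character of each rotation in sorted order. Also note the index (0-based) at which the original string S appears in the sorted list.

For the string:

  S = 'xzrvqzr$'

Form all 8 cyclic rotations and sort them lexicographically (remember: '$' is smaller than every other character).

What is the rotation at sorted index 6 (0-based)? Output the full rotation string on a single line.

Answer: zr$xzrvq

Derivation:
All 8 rotations (rotation i = S[i:]+S[:i]):
  rot[0] = xzrvqzr$
  rot[1] = zrvqzr$x
  rot[2] = rvqzr$xz
  rot[3] = vqzr$xzr
  rot[4] = qzr$xzrv
  rot[5] = zr$xzrvq
  rot[6] = r$xzrvqz
  rot[7] = $xzrvqzr
Sorted (with $ < everything):
  sorted[0] = $xzrvqzr
  sorted[1] = qzr$xzrv
  sorted[2] = r$xzrvqz
  sorted[3] = rvqzr$xz
  sorted[4] = vqzr$xzr
  sorted[5] = xzrvqzr$
  sorted[6] = zr$xzrvq
  sorted[7] = zrvqzr$x
sorted[6] = zr$xzrvq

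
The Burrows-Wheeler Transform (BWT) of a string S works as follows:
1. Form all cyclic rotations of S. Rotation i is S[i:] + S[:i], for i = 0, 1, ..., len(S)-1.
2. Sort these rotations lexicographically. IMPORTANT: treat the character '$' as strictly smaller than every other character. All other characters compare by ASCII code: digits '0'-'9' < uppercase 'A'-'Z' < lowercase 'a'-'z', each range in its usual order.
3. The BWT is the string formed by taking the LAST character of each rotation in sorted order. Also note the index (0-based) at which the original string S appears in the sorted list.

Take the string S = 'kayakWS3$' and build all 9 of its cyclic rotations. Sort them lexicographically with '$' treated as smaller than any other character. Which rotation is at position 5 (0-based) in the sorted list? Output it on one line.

All 9 rotations (rotation i = S[i:]+S[:i]):
  rot[0] = kayakWS3$
  rot[1] = ayakWS3$k
  rot[2] = yakWS3$ka
  rot[3] = akWS3$kay
  rot[4] = kWS3$kaya
  rot[5] = WS3$kayak
  rot[6] = S3$kayakW
  rot[7] = 3$kayakWS
  rot[8] = $kayakWS3
Sorted (with $ < everything):
  sorted[0] = $kayakWS3
  sorted[1] = 3$kayakWS
  sorted[2] = S3$kayakW
  sorted[3] = WS3$kayak
  sorted[4] = akWS3$kay
  sorted[5] = ayakWS3$k
  sorted[6] = kWS3$kaya
  sorted[7] = kayakWS3$
  sorted[8] = yakWS3$ka
sorted[5] = ayakWS3$k

Answer: ayakWS3$k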